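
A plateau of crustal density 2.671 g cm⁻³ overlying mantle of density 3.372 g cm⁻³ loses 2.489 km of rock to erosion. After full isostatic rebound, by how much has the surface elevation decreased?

Rebound u = e ρ_c/ρ_m = 2.489 km × 2.671/3.372 = 1.972 km.
Net surface drop = e − u = 2.489 km − 1.972 km = e (ρ_m − ρ_c)/ρ_m = 0.517 km.

0.517 km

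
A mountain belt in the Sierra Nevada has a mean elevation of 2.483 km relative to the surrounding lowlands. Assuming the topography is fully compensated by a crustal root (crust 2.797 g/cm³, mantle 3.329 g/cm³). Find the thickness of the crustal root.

13.1 km

For local isostatic compensation: the weight of the topography is balanced by the buoyancy of the root, ρ_c h = (ρ_m − ρ_c) r.
r = h · ρ_c / (ρ_m − ρ_c) = 2.483 km × 2.797 / (3.329 − 2.797) = 13.1 km.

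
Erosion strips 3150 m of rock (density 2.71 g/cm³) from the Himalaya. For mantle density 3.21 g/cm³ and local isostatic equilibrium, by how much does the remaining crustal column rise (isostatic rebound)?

Unloading: uplift u = e ρ_c/ρ_m = 3150 m × 2.71/3.21 = 2660 m.

2660 m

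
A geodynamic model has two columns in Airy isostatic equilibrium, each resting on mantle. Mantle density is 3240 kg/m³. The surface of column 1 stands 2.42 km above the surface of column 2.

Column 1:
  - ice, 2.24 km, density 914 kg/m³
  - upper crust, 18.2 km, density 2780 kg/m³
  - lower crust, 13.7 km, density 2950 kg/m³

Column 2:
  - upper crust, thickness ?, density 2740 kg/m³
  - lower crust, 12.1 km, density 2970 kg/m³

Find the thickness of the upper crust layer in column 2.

Take the compensation level at the base of the deeper column (depth z_c below the surface of column 1) and equate Σ ρ_i t_i down to z_c; mantle fills any gap and the z_c terms cancel.
Column 1: 2.24×914 + 18.2×2780 + 13.7×2950 + (z_c − 34.14)×3240
Column 2: 2.42×0 + x×2740 + 12.1×2970 + (z_c − 2.42 − 12.1 − x)×3240
The z_c×3240 term appears on both sides and cancels. Collect the known terms of each column as K = Σ(ρt)_known − 3240 × (depth of known layers): K_1 = 93058.36 − 3240×34.14 = −17555.24; K_2 = 35937 − 3240×(2.42 + 12.1) = −11107.8.
Balance: K_1 = K_2 − x×(3240 − 2740), so x = (K_2 − K_1)/(3240 − 2740) = 6447.44/500 = 12.9 km.

12.9 km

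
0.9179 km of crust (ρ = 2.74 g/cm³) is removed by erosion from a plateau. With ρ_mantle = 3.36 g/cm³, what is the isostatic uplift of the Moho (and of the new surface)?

Unloading: uplift u = e ρ_c/ρ_m = 0.9179 km × 2.74/3.36 = 0.749 km.

0.749 km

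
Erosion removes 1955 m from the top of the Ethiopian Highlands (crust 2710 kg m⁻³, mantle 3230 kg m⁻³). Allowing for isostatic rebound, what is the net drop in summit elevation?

Rebound u = e ρ_c/ρ_m = 1955 m × 2710/3230 = 1640 m.
Net surface drop = e − u = 1955 m − 1640 m = e (ρ_m − ρ_c)/ρ_m = 315 m.

315 m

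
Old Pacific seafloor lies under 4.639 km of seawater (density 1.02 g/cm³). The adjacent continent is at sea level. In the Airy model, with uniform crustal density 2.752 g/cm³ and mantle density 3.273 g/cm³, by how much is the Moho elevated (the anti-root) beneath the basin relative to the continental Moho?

15.4 km

For local isostatic compensation: replacing crust with seawater at the top is compensated by replacing crust with mantle at the base: d (ρ_c − ρ_w) = a (ρ_m − ρ_c).
a = d (ρ_c − ρ_w)/(ρ_m − ρ_c) = 4.639 km × 1.732/0.521 = 15.4 km.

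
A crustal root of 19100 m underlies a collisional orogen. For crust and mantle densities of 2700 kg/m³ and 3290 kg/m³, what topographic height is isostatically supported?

4170 m

Isostatic balance requires: ρ_c h = (ρ_m − ρ_c) r.
h = r (ρ_m − ρ_c) / ρ_c = 19100 m × (3290 − 2700) / 2700 = 4170 m.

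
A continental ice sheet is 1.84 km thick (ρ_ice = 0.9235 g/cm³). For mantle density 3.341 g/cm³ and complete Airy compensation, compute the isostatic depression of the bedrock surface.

0.509 km

Equating mass per unit area of the two columns: the ice load ρ_ice t is balanced by mantle displaced below, ρ_m s.
s = t ρ_ice / ρ_m = 1.84 km × 0.9235/3.341 = 0.509 km.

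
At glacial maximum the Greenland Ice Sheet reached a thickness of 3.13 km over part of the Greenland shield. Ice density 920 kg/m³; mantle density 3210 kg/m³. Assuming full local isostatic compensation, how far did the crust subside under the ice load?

In Airy isostatic equilibrium: the ice load ρ_ice t is balanced by mantle displaced below, ρ_m s.
s = t ρ_ice / ρ_m = 3.13 km × 920/3210 = 0.897 km.

0.897 km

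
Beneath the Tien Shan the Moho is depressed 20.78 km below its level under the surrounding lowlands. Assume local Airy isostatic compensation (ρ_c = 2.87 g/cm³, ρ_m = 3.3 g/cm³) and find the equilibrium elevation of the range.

Equating mass per unit area of the two columns: ρ_c h = (ρ_m − ρ_c) r.
h = r (ρ_m − ρ_c) / ρ_c = 20.78 km × (3.3 − 2.87) / 2.87 = 3.11 km.

3.11 km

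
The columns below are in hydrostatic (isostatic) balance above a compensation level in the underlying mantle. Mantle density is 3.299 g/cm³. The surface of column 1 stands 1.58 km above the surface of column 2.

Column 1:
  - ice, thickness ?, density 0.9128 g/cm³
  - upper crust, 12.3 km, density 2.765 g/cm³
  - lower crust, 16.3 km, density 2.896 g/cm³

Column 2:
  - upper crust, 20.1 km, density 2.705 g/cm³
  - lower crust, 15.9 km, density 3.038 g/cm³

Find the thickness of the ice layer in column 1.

3.42 km

Take the compensation level at the base of the deeper column (depth z_c below the surface of column 1) and equate Σ ρ_i t_i down to z_c; mantle fills any gap and the z_c terms cancel.
Column 1: x×0.9128 + 12.3×2.765 + 16.3×2.896 + (z_c − 28.6 − x)×3.299
Column 2: 1.58×0 + 20.1×2.705 + 15.9×3.038 + (z_c − 1.58 − 36)×3.299
The z_c×3.299 term appears on both sides and cancels. Collect the known terms of each column as K = Σ(ρt)_known − 3.299 × (depth of known layers): K_1 = 81.2143 − 3.299×28.6 = −13.1371; K_2 = 102.6747 − 3.299×(1.58 + 36) = −21.30172.
Balance: K_1 − x×(3.299 − 0.9128) = K_2, so x = (K_1 − K_2)/(3.299 − 0.9128) = 8.16462/2.3862 = 3.42 km.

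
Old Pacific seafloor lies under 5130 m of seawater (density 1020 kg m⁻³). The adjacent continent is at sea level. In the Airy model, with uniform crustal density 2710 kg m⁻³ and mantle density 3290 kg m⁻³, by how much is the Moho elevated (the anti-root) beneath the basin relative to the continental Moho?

14900 m

Isostatic balance requires: replacing crust with seawater at the top is compensated by replacing crust with mantle at the base: d (ρ_c − ρ_w) = a (ρ_m − ρ_c).
a = d (ρ_c − ρ_w)/(ρ_m − ρ_c) = 5130 m × 1690/580 = 14900 m.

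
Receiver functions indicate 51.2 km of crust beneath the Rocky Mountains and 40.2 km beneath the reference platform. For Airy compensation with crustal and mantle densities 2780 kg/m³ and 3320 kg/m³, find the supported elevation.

1.79 km

Excess crust Δ = 51.2 km − 40.2 km = 11 km, split between elevation h and root r with h + r = Δ.
Airy balance ρ_c h = (ρ_m − ρ_c) r gives r = h ρ_c/(ρ_m − ρ_c), so h (1 + ρ_c/(ρ_m − ρ_c)) = Δ, i.e. h = Δ (ρ_m − ρ_c)/ρ_m.
h = 11 km × 540/3320 = 1.79 km.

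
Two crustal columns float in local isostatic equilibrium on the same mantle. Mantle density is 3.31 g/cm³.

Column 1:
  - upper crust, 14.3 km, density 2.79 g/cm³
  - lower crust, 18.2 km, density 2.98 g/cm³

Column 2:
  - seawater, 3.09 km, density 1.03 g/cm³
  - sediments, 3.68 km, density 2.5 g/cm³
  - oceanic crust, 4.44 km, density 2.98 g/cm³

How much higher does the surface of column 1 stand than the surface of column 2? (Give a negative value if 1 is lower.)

0.589 km

For any compensation level in the mantle, the mantle terms cancel and isostasy reduces to e = (Σt_1 − Σt_2) − (Σ(ρt)_1 − Σ(ρt)_2) / ρ_m.
Σt_1 = 32.5 km; Σt_2 = 11.21 km; Σ(ρt)_1 = 94.133; Σ(ρt)_2 = 25.6139 (in km·g/cm³).
e = (32.5 − 11.21) − (94.133 − 25.6139) / 3.31 = 0.589 km.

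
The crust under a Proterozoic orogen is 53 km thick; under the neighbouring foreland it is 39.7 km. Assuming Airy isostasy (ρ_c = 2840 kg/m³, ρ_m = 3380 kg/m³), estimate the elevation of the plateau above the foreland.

2.12 km

Excess crust Δ = 53 km − 39.7 km = 13.3 km, split between elevation h and root r with h + r = Δ.
Airy balance ρ_c h = (ρ_m − ρ_c) r gives r = h ρ_c/(ρ_m − ρ_c), so h (1 + ρ_c/(ρ_m − ρ_c)) = Δ, i.e. h = Δ (ρ_m − ρ_c)/ρ_m.
h = 13.3 km × 540/3380 = 2.12 km.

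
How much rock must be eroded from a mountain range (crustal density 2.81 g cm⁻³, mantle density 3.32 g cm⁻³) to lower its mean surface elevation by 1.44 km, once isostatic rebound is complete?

9.37 km

Net drop Δ = e − u = e − e ρ_c/ρ_m = e (ρ_m − ρ_c)/ρ_m.
e = Δ ρ_m/(ρ_m − ρ_c) = 1.44 km × 3.32/0.51 = 9.37 km.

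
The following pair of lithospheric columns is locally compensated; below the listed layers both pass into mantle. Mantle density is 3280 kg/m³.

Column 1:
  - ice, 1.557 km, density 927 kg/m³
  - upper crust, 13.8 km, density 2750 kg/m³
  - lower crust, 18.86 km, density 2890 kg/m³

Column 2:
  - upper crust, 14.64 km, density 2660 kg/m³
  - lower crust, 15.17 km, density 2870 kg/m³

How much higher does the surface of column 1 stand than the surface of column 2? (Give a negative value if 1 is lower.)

For any compensation level in the mantle, the mantle terms cancel and isostasy reduces to e = (Σt_1 − Σt_2) − (Σ(ρt)_1 − Σ(ρt)_2) / ρ_m.
Σt_1 = 34.217 km; Σt_2 = 29.81 km; Σ(ρt)_1 = 93898.739; Σ(ρt)_2 = 82480.3 (in km·kg/m³).
e = (34.217 − 29.81) − (93898.739 − 82480.3) / 3280 = 0.926 km.

0.926 km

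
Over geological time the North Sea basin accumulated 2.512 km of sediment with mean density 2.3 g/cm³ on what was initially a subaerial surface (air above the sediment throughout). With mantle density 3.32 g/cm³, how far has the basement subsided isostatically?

1.74 km

Subaerial load: s = t ρ_sed / ρ_m = 2.512 km × 2.3/3.32 = 1.74 km.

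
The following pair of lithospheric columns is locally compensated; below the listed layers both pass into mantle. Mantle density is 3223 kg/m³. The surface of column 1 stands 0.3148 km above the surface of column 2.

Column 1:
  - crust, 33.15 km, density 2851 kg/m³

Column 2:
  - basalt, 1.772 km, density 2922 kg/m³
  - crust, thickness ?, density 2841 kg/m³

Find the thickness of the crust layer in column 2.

Take the compensation level at the base of the deeper column (depth z_c below the surface of column 1) and equate Σ ρ_i t_i down to z_c; mantle fills any gap and the z_c terms cancel.
Column 1: 33.15×2851 + (z_c − 33.15)×3223
Column 2: 0.3148×0 + 1.772×2922 + x×2841 + (z_c − 0.3148 − 1.772 − x)×3223
The z_c×3223 term appears on both sides and cancels. Collect the known terms of each column as K = Σ(ρt)_known − 3223 × (depth of known layers): K_1 = 94510.65 − 3223×33.15 = −12331.8; K_2 = 5177.784 − 3223×(0.3148 + 1.772) = −1547.9724.
Balance: K_1 = K_2 − x×(3223 − 2841), so x = (K_2 − K_1)/(3223 − 2841) = 10783.8/382 = 28.2 km.

28.2 km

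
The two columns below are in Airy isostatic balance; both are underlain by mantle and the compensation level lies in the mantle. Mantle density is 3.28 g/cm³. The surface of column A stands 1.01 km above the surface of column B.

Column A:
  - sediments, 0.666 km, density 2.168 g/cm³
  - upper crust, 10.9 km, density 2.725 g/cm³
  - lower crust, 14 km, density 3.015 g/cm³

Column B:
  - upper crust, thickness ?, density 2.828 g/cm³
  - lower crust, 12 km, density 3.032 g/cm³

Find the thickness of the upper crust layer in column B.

Take the compensation level at the base of the deeper column (depth z_c below the surface of column A) and equate Σ ρ_i t_i down to z_c; mantle fills any gap and the z_c terms cancel.
Column A: 0.666×2.168 + 10.9×2.725 + 14×3.015 + (z_c − 25.566)×3.28
Column B: 1.01×0 + x×2.828 + 12×3.032 + (z_c − 1.01 − 12 − x)×3.28
The z_c×3.28 term appears on both sides and cancels. Collect the known terms of each column as K = Σ(ρt)_known − 3.28 × (depth of known layers): K_A = 73.356388 − 3.28×25.566 = −10.500092; K_B = 36.384 − 3.28×(1.01 + 12) = −6.2888.
Balance: K_A = K_B − x×(3.28 − 2.828), so x = (K_B − K_A)/(3.28 − 2.828) = 4.21129/0.452 = 9.32 km.

9.32 km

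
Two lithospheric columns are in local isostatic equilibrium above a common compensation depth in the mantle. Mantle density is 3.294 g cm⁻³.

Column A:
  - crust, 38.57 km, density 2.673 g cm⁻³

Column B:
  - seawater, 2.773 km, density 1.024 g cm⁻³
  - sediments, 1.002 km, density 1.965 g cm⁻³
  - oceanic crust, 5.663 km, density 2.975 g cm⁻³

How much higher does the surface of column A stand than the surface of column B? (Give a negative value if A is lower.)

4.41 km

For any compensation level in the mantle, the mantle terms cancel and isostasy reduces to e = (Σt_A − Σt_B) − (Σ(ρt)_A − Σ(ρt)_B) / ρ_m.
Σt_A = 38.57 km; Σt_B = 9.438 km; Σ(ρt)_A = 103.09761; Σ(ρt)_B = 21.655907 (in km·g cm⁻³).
e = (38.57 − 9.438) − (103.09761 − 21.655907) / 3.294 = 4.41 km.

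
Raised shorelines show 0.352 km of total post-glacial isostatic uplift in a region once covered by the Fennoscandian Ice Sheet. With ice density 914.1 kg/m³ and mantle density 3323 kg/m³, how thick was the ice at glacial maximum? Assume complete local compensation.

u = t ρ_ice/ρ_m → t = u ρ_m/ρ_ice = 0.352 km × 3323/914.1 = 1.28 km.

1.28 km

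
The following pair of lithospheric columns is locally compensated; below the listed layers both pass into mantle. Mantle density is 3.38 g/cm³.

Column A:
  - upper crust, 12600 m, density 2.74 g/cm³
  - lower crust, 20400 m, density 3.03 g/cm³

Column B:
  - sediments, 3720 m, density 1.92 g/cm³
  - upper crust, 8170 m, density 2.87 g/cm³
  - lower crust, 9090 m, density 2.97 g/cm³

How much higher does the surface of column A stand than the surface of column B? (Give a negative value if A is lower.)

For any compensation level in the mantle, the mantle terms cancel and isostasy reduces to e = (Σt_A − Σt_B) − (Σ(ρt)_A − Σ(ρt)_B) / ρ_m.
Σt_A = 33000 m; Σt_B = 20980 m; Σ(ρt)_A = 96336; Σ(ρt)_B = 57587.6 (in m·g/cm³).
e = (33000 − 20980) − (96336 − 57587.6) / 3.38 = 556 m.

556 m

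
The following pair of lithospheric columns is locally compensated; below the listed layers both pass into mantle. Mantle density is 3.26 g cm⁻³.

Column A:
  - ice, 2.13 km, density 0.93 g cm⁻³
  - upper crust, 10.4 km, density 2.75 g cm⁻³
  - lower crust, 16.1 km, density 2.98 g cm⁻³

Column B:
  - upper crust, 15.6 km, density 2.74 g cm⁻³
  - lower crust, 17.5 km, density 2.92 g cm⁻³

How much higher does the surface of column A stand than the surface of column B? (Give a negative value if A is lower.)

For any compensation level in the mantle, the mantle terms cancel and isostasy reduces to e = (Σt_A − Σt_B) − (Σ(ρt)_A − Σ(ρt)_B) / ρ_m.
Σt_A = 28.63 km; Σt_B = 33.1 km; Σ(ρt)_A = 78.5589; Σ(ρt)_B = 93.844 (in km·g cm⁻³).
e = (28.63 − 33.1) − (78.5589 − 93.844) / 3.26 = 0.219 km.

0.219 km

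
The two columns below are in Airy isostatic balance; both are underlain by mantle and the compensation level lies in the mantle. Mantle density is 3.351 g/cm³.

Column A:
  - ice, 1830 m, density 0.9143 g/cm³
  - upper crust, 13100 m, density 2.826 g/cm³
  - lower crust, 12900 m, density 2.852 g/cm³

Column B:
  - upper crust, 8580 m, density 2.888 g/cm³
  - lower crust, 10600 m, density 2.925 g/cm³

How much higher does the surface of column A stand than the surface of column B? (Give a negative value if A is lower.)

For any compensation level in the mantle, the mantle terms cancel and isostasy reduces to e = (Σt_A − Σt_B) − (Σ(ρt)_A − Σ(ρt)_B) / ρ_m.
Σt_A = 27830 m; Σt_B = 19180 m; Σ(ρt)_A = 75484.569; Σ(ρt)_B = 55784.04 (in m·g/cm³).
e = (27830 − 19180) − (75484.569 − 55784.04) / 3.351 = 2770 m.

2770 m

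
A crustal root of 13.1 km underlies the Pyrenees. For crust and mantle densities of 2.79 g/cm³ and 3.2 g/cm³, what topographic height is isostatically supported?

In Airy isostatic equilibrium: ρ_c h = (ρ_m − ρ_c) r.
h = r (ρ_m − ρ_c) / ρ_c = 13.1 km × (3.2 − 2.79) / 2.79 = 1.93 km.

1.93 km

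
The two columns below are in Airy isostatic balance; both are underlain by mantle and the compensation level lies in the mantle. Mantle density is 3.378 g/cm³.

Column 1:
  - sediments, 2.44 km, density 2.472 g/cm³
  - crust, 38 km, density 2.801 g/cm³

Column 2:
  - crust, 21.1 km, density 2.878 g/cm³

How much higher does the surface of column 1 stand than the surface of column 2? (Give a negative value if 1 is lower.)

4.02 km

For any compensation level in the mantle, the mantle terms cancel and isostasy reduces to e = (Σt_1 − Σt_2) − (Σ(ρt)_1 − Σ(ρt)_2) / ρ_m.
Σt_1 = 40.44 km; Σt_2 = 21.1 km; Σ(ρt)_1 = 112.46968; Σ(ρt)_2 = 60.7258 (in km·g/cm³).
e = (40.44 − 21.1) − (112.46968 − 60.7258) / 3.378 = 4.02 km.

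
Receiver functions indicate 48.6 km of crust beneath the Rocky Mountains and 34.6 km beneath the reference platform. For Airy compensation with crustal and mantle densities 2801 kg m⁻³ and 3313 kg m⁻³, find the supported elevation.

Excess crust Δ = 48.6 km − 34.6 km = 14 km, split between elevation h and root r with h + r = Δ.
Airy balance ρ_c h = (ρ_m − ρ_c) r gives r = h ρ_c/(ρ_m − ρ_c), so h (1 + ρ_c/(ρ_m − ρ_c)) = Δ, i.e. h = Δ (ρ_m − ρ_c)/ρ_m.
h = 14 km × 512/3313 = 2.16 km.

2.16 km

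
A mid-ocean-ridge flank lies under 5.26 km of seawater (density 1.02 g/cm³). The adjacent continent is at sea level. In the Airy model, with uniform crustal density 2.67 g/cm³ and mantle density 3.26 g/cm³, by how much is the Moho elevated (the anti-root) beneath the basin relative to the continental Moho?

14.7 km

In Airy isostatic equilibrium: replacing crust with seawater at the top is compensated by replacing crust with mantle at the base: d (ρ_c − ρ_w) = a (ρ_m − ρ_c).
a = d (ρ_c − ρ_w)/(ρ_m − ρ_c) = 5.26 km × 1.65/0.59 = 14.7 km.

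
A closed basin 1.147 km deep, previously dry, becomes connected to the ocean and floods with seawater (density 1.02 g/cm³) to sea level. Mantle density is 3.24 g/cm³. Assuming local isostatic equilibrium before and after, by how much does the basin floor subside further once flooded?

0.527 km

After flooding the water column is d + s deep. Its weight must equal the weight of mantle displaced by the extra subsidence s: (d + s) ρ_w = s ρ_m.
s = d ρ_w / (ρ_m − ρ_w) = 1.147 km × 1.02/(3.24 − 1.02) = 0.527 km.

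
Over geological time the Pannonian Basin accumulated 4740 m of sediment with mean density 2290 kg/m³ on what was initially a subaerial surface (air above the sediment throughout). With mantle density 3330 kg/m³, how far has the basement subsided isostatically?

Subaerial load: s = t ρ_sed / ρ_m = 4740 m × 2290/3330 = 3260 m.

3260 m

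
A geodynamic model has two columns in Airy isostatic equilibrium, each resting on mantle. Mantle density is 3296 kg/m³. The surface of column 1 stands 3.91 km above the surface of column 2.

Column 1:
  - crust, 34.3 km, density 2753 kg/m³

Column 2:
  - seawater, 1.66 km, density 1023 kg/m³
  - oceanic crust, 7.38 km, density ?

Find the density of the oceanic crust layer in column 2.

Take the compensation level at the base of the deeper column (depth z_c below the surface of column 1) and equate Σ ρ_i t_i down to z_c; mantle fills any gap and the z_c terms cancel.
Column 1: 34.3×2753 + (z_c − 34.3)×3296
Column 2: 3.91×0 + 1.66×1023 + 7.38×ρ + (z_c − 3.91 − 9.04)×3296
The z_c×3296 term appears on both sides and cancels. Collect the known terms of each column as K = Σ(ρt)_known − 3296 × (depth of known layers): K_1 = 94427.9 − 3296×34.3 = −18624.9; K_2 = 1698.18 − 3296×(3.91 + 9.04) = −40985.02.
Balance: K_1 = K_2 + 7.38×ρ, so ρ = (K_1 − K_2)/7.38 = 22360.1/7.38 = 3030 kg/m³.

3030 kg/m³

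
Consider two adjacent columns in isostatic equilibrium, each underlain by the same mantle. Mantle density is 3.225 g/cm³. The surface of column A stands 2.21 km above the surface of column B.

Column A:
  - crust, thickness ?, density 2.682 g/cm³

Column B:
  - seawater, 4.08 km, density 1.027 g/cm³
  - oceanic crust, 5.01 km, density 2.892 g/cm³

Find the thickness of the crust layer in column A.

Take the compensation level at the base of the deeper column (depth z_c below the surface of column A) and equate Σ ρ_i t_i down to z_c; mantle fills any gap and the z_c terms cancel.
Column A: x×2.682 + (z_c − 0 − x)×3.225
Column B: 2.21×0 + 4.08×1.027 + 5.01×2.892 + (z_c − 2.21 − 9.09)×3.225
The z_c×3.225 term appears on both sides and cancels. Collect the known terms of each column as K = Σ(ρt)_known − 3.225 × (depth of known layers): K_A = 0 − 3.225×0 = 0; K_B = 18.67908 − 3.225×(2.21 + 9.09) = −17.76342.
Balance: K_A − x×(3.225 − 2.682) = K_B, so x = (K_A − K_B)/(3.225 − 2.682) = 17.7634/0.543 = 32.7 km.

32.7 km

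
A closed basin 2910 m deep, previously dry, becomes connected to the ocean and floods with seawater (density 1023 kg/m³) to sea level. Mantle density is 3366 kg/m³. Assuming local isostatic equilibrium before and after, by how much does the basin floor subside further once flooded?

1270 m

After flooding the water column is d + s deep. Its weight must equal the weight of mantle displaced by the extra subsidence s: (d + s) ρ_w = s ρ_m.
s = d ρ_w / (ρ_m − ρ_w) = 2910 m × 1023/(3366 − 1023) = 1270 m.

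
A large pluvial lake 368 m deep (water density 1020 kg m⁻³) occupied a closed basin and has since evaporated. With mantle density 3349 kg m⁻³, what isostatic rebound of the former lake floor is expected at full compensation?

u = d ρ_w/ρ_m = 368 m × 1020/3349 = 112 m.

112 m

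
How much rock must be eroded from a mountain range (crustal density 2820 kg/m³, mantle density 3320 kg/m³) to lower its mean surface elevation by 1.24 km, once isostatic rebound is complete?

Net drop Δ = e − u = e − e ρ_c/ρ_m = e (ρ_m − ρ_c)/ρ_m.
e = Δ ρ_m/(ρ_m − ρ_c) = 1.24 km × 3320/500 = 8.23 km.

8.23 km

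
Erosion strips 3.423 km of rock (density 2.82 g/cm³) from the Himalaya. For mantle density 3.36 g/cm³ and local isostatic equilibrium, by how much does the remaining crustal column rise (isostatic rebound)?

2.87 km

Unloading: uplift u = e ρ_c/ρ_m = 3.423 km × 2.82/3.36 = 2.87 km.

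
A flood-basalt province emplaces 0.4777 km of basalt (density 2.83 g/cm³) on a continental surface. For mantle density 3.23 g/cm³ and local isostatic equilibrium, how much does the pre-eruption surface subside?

0.419 km

Subaerial loading: s = t ρ_load / ρ_m.
s = 0.4777 km × 2.83/3.23 = 0.419 km.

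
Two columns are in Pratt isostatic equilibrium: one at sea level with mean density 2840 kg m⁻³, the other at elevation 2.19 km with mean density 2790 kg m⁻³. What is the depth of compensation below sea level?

122 km

ρ_ref D = ρ (D + h) → D (ρ_ref − ρ) = ρ h.
D = ρ h/(ρ_ref − ρ) = 2790 × 2.19 km/(2840 − 2790) = 122 km.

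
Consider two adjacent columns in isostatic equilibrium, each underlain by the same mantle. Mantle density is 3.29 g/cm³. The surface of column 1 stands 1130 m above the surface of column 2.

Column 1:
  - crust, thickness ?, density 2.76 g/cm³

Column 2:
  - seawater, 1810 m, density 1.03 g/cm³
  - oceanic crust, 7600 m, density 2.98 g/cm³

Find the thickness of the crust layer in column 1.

19200 m

Take the compensation level at the base of the deeper column (depth z_c below the surface of column 1) and equate Σ ρ_i t_i down to z_c; mantle fills any gap and the z_c terms cancel.
Column 1: x×2.76 + (z_c − 0 − x)×3.29
Column 2: 1130×0 + 1810×1.03 + 7600×2.98 + (z_c − 1130 − 9410)×3.29
The z_c×3.29 term appears on both sides and cancels. Collect the known terms of each column as K = Σ(ρt)_known − 3.29 × (depth of known layers): K_1 = 0 − 3.29×0 = 0; K_2 = 24512.3 − 3.29×(1130 + 9410) = −10164.3.
Balance: K_1 − x×(3.29 − 2.76) = K_2, so x = (K_1 − K_2)/(3.29 − 2.76) = 10164.3/0.53 = 19200 m.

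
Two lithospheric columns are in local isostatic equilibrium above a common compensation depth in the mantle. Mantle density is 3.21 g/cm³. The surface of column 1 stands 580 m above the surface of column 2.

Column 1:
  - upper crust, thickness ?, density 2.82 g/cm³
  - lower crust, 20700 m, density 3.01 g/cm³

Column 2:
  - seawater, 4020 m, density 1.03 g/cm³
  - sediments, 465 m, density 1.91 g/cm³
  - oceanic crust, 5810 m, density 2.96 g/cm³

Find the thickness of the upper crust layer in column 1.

Take the compensation level at the base of the deeper column (depth z_c below the surface of column 1) and equate Σ ρ_i t_i down to z_c; mantle fills any gap and the z_c terms cancel.
Column 1: x×2.82 + 20700×3.01 + (z_c − 20700 − x)×3.21
Column 2: 580×0 + 4020×1.03 + 465×1.91 + 5810×2.96 + (z_c − 580 − 10295)×3.21
The z_c×3.21 term appears on both sides and cancels. Collect the known terms of each column as K = Σ(ρt)_known − 3.21 × (depth of known layers): K_1 = 62307 − 3.21×20700 = −4140; K_2 = 22226.35 − 3.21×(580 + 10295) = −12682.4.
Balance: K_1 − x×(3.21 − 2.82) = K_2, so x = (K_1 − K_2)/(3.21 − 2.82) = 8542.4/0.39 = 21900 m.

21900 m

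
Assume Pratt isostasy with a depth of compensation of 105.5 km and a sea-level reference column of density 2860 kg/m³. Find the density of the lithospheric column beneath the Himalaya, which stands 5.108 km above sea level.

Pratt balance: ρ_ref D = ρ (D + h).
ρ = ρ_ref D/(D + h) = 2860 × 105.5 km/(105.5 km + 5.108 km) = 2730 kg/m³.

2730 kg/m³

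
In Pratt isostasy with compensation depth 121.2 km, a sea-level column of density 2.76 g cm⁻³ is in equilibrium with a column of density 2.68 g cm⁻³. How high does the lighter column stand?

3.62 km

ρ_ref D = ρ (D + h) → h = D (ρ_ref − ρ)/ρ.
h = 121.2 km × (2.76 − 2.68)/2.68 = 3.62 km.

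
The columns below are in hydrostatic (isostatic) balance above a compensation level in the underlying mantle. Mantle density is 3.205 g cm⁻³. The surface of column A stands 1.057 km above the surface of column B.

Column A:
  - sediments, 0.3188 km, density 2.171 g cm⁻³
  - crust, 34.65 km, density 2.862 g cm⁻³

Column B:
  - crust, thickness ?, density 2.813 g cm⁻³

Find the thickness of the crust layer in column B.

22.5 km

Take the compensation level at the base of the deeper column (depth z_c below the surface of column A) and equate Σ ρ_i t_i down to z_c; mantle fills any gap and the z_c terms cancel.
Column A: 0.3188×2.171 + 34.65×2.862 + (z_c − 34.9688)×3.205
Column B: 1.057×0 + x×2.813 + (z_c − 1.057 − 0 − x)×3.205
The z_c×3.205 term appears on both sides and cancels. Collect the known terms of each column as K = Σ(ρt)_known − 3.205 × (depth of known layers): K_A = 99.8604148 − 3.205×34.9688 = −12.2145892; K_B = 0 − 3.205×(1.057 + 0) = −3.387685.
Balance: K_A = K_B − x×(3.205 − 2.813), so x = (K_B − K_A)/(3.205 − 2.813) = 8.8269/0.392 = 22.5 km.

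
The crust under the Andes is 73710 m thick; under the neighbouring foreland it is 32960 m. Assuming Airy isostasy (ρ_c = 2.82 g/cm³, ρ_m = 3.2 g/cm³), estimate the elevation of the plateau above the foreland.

Excess crust Δ = 73710 m − 32960 m = 40750 m, split between elevation h and root r with h + r = Δ.
Airy balance ρ_c h = (ρ_m − ρ_c) r gives r = h ρ_c/(ρ_m − ρ_c), so h (1 + ρ_c/(ρ_m − ρ_c)) = Δ, i.e. h = Δ (ρ_m − ρ_c)/ρ_m.
h = 40750 m × 0.38/3.2 = 4840 m.

4840 m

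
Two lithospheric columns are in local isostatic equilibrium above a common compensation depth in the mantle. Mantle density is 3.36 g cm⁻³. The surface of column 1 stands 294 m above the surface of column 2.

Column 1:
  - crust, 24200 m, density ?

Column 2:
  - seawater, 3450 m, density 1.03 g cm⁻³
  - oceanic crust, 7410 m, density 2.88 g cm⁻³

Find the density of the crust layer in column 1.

2.84 g cm⁻³

Take the compensation level at the base of the deeper column (depth z_c below the surface of column 1) and equate Σ ρ_i t_i down to z_c; mantle fills any gap and the z_c terms cancel.
Column 1: 24200×ρ + (z_c − 24200)×3.36
Column 2: 294×0 + 3450×1.03 + 7410×2.88 + (z_c − 294 − 10860)×3.36
The z_c×3.36 term appears on both sides and cancels. Collect the known terms of each column as K = Σ(ρt)_known − 3.36 × (depth of known layers): K_1 = 0 − 3.36×24200 = −81312; K_2 = 24894.3 − 3.36×(294 + 10860) = −12583.14.
Balance: K_1 + 24200×ρ = K_2, so ρ = (K_2 − K_1)/24200 = 68728.9/24200 = 2.84 g cm⁻³.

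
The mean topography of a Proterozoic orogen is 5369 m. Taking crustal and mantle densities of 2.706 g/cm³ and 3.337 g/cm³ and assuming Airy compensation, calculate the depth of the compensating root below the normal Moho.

In Airy isostatic equilibrium: the weight of the topography is balanced by the buoyancy of the root, ρ_c h = (ρ_m − ρ_c) r.
r = h · ρ_c / (ρ_m − ρ_c) = 5369 m × 2.706 / (3.337 − 2.706) = 23000 m.

23000 m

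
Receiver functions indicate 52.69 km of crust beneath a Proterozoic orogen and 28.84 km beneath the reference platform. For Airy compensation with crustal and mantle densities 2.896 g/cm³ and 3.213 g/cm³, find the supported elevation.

Excess crust Δ = 52.69 km − 28.84 km = 23.85 km, split between elevation h and root r with h + r = Δ.
Airy balance ρ_c h = (ρ_m − ρ_c) r gives r = h ρ_c/(ρ_m − ρ_c), so h (1 + ρ_c/(ρ_m − ρ_c)) = Δ, i.e. h = Δ (ρ_m − ρ_c)/ρ_m.
h = 23.85 km × 0.317/3.213 = 2.35 km.

2.35 km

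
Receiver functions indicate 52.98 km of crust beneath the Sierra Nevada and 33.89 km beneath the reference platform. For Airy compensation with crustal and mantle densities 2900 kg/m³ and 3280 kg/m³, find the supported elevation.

Excess crust Δ = 52.98 km − 33.89 km = 19.09 km, split between elevation h and root r with h + r = Δ.
Airy balance ρ_c h = (ρ_m − ρ_c) r gives r = h ρ_c/(ρ_m − ρ_c), so h (1 + ρ_c/(ρ_m − ρ_c)) = Δ, i.e. h = Δ (ρ_m − ρ_c)/ρ_m.
h = 19.09 km × 380/3280 = 2.21 km.

2.21 km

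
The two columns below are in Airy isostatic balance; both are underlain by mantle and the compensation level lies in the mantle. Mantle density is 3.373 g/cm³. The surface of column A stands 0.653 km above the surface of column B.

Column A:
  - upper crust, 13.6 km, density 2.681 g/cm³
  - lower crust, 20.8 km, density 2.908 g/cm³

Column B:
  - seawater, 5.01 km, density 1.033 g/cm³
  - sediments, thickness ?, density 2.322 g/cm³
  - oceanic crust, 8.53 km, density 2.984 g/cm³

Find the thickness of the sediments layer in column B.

Take the compensation level at the base of the deeper column (depth z_c below the surface of column A) and equate Σ ρ_i t_i down to z_c; mantle fills any gap and the z_c terms cancel.
Column A: 13.6×2.681 + 20.8×2.908 + (z_c − 34.4)×3.373
Column B: 0.653×0 + 5.01×1.033 + x×2.322 + 8.53×2.984 + (z_c − 0.653 − 13.54 − x)×3.373
The z_c×3.373 term appears on both sides and cancels. Collect the known terms of each column as K = Σ(ρt)_known − 3.373 × (depth of known layers): K_A = 96.948 − 3.373×34.4 = −19.0832; K_B = 30.62885 − 3.373×(0.653 + 13.54) = −17.244139.
Balance: K_A = K_B − x×(3.373 − 2.322), so x = (K_B − K_A)/(3.373 − 2.322) = 1.83906/1.051 = 1.75 km.

1.75 km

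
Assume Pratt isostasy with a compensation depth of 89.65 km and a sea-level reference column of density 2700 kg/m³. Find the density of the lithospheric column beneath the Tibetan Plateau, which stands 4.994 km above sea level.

Pratt balance: ρ_ref D = ρ (D + h).
ρ = ρ_ref D/(D + h) = 2700 × 89.65 km/(89.65 km + 4.994 km) = 2560 kg/m³.

2560 kg/m³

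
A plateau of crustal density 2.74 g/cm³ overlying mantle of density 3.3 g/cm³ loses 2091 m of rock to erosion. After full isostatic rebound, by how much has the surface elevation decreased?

355 m

Rebound u = e ρ_c/ρ_m = 2091 m × 2.74/3.3 = 1736 m.
Net surface drop = e − u = 2091 m − 1736 m = e (ρ_m − ρ_c)/ρ_m = 355 m.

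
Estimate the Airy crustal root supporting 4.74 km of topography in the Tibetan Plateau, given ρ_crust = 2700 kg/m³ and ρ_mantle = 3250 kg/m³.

Balancing pressure at the compensation depth: the weight of the topography is balanced by the buoyancy of the root, ρ_c h = (ρ_m − ρ_c) r.
r = h · ρ_c / (ρ_m − ρ_c) = 4.74 km × 2700 / (3250 − 2700) = 23.3 km.

23.3 km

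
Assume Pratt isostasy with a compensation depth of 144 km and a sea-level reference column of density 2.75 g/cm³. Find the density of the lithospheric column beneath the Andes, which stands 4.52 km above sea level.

2.67 g/cm³

Pratt balance: ρ_ref D = ρ (D + h).
ρ = ρ_ref D/(D + h) = 2.75 × 144 km/(144 km + 4.52 km) = 2.67 g/cm³.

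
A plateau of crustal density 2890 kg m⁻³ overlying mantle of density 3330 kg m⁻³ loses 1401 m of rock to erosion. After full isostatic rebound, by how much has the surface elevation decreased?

Rebound u = e ρ_c/ρ_m = 1401 m × 2890/3330 = 1216 m.
Net surface drop = e − u = 1401 m − 1216 m = e (ρ_m − ρ_c)/ρ_m = 185 m.

185 m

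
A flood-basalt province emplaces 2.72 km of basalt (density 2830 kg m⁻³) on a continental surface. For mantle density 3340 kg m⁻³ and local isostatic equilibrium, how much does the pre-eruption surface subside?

2.3 km

Subaerial loading: s = t ρ_load / ρ_m.
s = 2.72 km × 2830/3340 = 2.3 km.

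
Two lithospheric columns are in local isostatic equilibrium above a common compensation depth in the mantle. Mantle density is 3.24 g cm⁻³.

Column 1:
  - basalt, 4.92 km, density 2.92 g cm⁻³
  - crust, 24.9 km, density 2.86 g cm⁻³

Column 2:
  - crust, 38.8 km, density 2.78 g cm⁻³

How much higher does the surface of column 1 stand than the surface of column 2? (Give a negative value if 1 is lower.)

For any compensation level in the mantle, the mantle terms cancel and isostasy reduces to e = (Σt_1 − Σt_2) − (Σ(ρt)_1 − Σ(ρt)_2) / ρ_m.
Σt_1 = 29.82 km; Σt_2 = 38.8 km; Σ(ρt)_1 = 85.5804; Σ(ρt)_2 = 107.864 (in km·g cm⁻³).
e = (29.82 − 38.8) − (85.5804 − 107.864) / 3.24 = −2.1 km.

−2.1 km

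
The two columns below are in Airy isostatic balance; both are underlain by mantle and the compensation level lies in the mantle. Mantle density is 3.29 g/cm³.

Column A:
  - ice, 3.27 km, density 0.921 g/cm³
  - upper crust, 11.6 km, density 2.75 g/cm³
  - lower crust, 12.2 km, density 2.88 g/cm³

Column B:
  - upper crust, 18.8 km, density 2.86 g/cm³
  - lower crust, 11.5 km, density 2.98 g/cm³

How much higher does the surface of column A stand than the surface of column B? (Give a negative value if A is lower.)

2.24 km

For any compensation level in the mantle, the mantle terms cancel and isostasy reduces to e = (Σt_A − Σt_B) − (Σ(ρt)_A − Σ(ρt)_B) / ρ_m.
Σt_A = 27.07 km; Σt_B = 30.3 km; Σ(ρt)_A = 70.04767; Σ(ρt)_B = 88.038 (in km·g/cm³).
e = (27.07 − 30.3) − (70.04767 − 88.038) / 3.29 = 2.24 km.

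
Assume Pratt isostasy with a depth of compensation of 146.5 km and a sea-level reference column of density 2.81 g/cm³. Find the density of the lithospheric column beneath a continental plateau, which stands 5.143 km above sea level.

Pratt balance: ρ_ref D = ρ (D + h).
ρ = ρ_ref D/(D + h) = 2.81 × 146.5 km/(146.5 km + 5.143 km) = 2.71 g/cm³.

2.71 g/cm³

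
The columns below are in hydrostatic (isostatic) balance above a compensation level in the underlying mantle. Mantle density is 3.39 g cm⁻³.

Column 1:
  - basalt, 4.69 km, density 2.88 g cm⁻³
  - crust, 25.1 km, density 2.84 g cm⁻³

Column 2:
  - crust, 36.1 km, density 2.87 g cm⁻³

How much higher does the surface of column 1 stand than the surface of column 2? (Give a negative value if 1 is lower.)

−0.76 km

For any compensation level in the mantle, the mantle terms cancel and isostasy reduces to e = (Σt_1 − Σt_2) − (Σ(ρt)_1 − Σ(ρt)_2) / ρ_m.
Σt_1 = 29.79 km; Σt_2 = 36.1 km; Σ(ρt)_1 = 84.7912; Σ(ρt)_2 = 103.607 (in km·g cm⁻³).
e = (29.79 − 36.1) − (84.7912 − 103.607) / 3.39 = −0.76 km.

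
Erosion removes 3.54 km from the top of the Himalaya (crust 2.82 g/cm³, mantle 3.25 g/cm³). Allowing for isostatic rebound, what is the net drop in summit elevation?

Rebound u = e ρ_c/ρ_m = 3.54 km × 2.82/3.25 = 3.072 km.
Net surface drop = e − u = 3.54 km − 3.072 km = e (ρ_m − ρ_c)/ρ_m = 0.468 km.

0.468 km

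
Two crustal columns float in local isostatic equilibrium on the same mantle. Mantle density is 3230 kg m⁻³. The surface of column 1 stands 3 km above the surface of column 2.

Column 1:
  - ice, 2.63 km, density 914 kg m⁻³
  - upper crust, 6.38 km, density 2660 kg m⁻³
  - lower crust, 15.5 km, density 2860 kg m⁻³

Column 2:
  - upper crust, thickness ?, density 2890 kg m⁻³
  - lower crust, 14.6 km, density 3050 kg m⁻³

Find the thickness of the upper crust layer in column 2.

9.25 km

Take the compensation level at the base of the deeper column (depth z_c below the surface of column 1) and equate Σ ρ_i t_i down to z_c; mantle fills any gap and the z_c terms cancel.
Column 1: 2.63×914 + 6.38×2660 + 15.5×2860 + (z_c − 24.51)×3230
Column 2: 3×0 + x×2890 + 14.6×3050 + (z_c − 3 − 14.6 − x)×3230
The z_c×3230 term appears on both sides and cancels. Collect the known terms of each column as K = Σ(ρt)_known − 3230 × (depth of known layers): K_1 = 63704.62 − 3230×24.51 = −15462.68; K_2 = 44530 − 3230×(3 + 14.6) = −12318.
Balance: K_1 = K_2 − x×(3230 − 2890), so x = (K_2 − K_1)/(3230 − 2890) = 3144.68/340 = 9.25 km.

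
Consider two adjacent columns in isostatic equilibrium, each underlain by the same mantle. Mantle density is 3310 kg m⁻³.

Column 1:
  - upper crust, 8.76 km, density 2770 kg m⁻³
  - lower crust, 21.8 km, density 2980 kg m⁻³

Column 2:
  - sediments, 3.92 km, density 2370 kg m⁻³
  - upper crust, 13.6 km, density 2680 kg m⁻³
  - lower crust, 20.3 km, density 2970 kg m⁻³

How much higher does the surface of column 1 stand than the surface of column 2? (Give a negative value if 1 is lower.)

−2.18 km

For any compensation level in the mantle, the mantle terms cancel and isostasy reduces to e = (Σt_1 − Σt_2) − (Σ(ρt)_1 − Σ(ρt)_2) / ρ_m.
Σt_1 = 30.56 km; Σt_2 = 37.82 km; Σ(ρt)_1 = 89229.2; Σ(ρt)_2 = 106029.4 (in km·kg m⁻³).
e = (30.56 − 37.82) − (89229.2 − 106029.4) / 3310 = −2.18 km.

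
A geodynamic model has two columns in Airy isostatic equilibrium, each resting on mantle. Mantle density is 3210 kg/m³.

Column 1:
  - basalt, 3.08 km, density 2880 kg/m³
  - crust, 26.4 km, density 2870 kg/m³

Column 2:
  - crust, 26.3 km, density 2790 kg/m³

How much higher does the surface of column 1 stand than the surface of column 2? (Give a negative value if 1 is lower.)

For any compensation level in the mantle, the mantle terms cancel and isostasy reduces to e = (Σt_1 − Σt_2) − (Σ(ρt)_1 − Σ(ρt)_2) / ρ_m.
Σt_1 = 29.48 km; Σt_2 = 26.3 km; Σ(ρt)_1 = 84638.4; Σ(ρt)_2 = 73377 (in km·kg/m³).
e = (29.48 − 26.3) − (84638.4 − 73377) / 3210 = −0.328 km.

−0.328 km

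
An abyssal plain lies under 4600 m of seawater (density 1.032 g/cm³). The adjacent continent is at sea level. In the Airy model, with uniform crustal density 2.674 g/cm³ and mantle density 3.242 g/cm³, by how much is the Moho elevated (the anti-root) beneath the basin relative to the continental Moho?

Equating mass per unit area of the two columns: replacing crust with seawater at the top is compensated by replacing crust with mantle at the base: d (ρ_c − ρ_w) = a (ρ_m − ρ_c).
a = d (ρ_c − ρ_w)/(ρ_m − ρ_c) = 4600 m × 1.642/0.568 = 13300 m.

13300 m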